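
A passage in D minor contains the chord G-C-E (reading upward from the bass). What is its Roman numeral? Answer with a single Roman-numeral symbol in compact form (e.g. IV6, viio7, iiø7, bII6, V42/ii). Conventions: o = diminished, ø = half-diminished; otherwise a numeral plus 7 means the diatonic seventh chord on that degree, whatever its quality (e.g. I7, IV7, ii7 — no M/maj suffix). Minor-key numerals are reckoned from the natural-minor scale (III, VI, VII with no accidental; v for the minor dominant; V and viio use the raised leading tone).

VII64

Stacked in thirds the chord is C-E-G: a major triad on C.
In D minor, C is the subtonic; the diatonic major triad there is VII.
With G in the bass the chord is in second inversion, so the figured bass is 64.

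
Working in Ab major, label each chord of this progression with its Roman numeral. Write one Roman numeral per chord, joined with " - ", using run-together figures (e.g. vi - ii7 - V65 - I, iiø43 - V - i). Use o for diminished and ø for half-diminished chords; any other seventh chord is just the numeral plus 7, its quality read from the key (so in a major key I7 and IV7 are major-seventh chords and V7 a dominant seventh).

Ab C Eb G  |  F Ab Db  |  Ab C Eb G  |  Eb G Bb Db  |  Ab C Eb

Ab-C-Eb-G: major seventh chord on Ab = scale degree 1 → I7.
F-Ab-Db has root Db, degree 4 in Ab major, so IV6.
Ab-C-Eb-G: root Ab is the tonic; major seventh chord there is I7.
Eb-G-Bb-Db has root Eb, degree 5 in Ab major, so V7.
Ab-C-Eb has root Ab, degree 1 in Ab major, so I.

I7 - IV6 - I7 - V7 - I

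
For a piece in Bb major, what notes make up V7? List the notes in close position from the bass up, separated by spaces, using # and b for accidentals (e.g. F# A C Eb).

In Bb major, the dominant is F, and the diatonic chord built there is a dominant seventh chord.
Stacking thirds from F gives F-A-C-Eb.

F A C Eb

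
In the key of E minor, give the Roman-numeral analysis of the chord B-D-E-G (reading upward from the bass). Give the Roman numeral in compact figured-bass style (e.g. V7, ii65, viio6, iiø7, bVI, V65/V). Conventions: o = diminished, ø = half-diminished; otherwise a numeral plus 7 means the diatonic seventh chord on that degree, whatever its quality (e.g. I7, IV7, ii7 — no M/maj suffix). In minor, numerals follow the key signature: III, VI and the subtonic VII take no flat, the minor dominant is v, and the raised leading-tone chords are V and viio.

i43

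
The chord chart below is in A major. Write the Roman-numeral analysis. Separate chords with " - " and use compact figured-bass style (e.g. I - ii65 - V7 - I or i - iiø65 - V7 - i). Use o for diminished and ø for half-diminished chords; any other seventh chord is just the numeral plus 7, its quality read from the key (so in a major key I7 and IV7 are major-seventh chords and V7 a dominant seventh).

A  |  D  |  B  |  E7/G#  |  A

A: root A is the tonic; major triad there is I.
D has root D, degree 4 in A major, so IV.
B: chromatic; B is V of V, so V/V.
E7/G# has root E, degree 5 in A major, so V65.
A: major triad on A = scale degree 1 → I.

I - IV - V/V - V65 - I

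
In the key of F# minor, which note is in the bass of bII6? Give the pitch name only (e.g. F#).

bII in F# minor has root G; the chord is G-B-D.
The figure 6 means first inversion — the third is in the bass.

B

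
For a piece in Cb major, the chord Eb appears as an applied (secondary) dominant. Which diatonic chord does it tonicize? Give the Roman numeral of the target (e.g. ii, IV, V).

vi

The chord is a major triad on Eb.
A dominant resolves down a perfect fifth: Eb → Ab. In Cb major, Ab is scale degree 6, i.e. vi.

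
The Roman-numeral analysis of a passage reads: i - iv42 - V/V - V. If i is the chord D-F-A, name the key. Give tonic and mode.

D minor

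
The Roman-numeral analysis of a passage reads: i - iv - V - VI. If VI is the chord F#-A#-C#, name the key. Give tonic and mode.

The anchor chord is a major triad on F#, labeled VI.
VI on F# implies F# is the submediant; that puts the tonic at A#, and the uppercase numeral fits minor mode.

A# minor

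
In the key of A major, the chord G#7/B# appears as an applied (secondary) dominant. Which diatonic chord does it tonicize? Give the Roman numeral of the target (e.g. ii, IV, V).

iii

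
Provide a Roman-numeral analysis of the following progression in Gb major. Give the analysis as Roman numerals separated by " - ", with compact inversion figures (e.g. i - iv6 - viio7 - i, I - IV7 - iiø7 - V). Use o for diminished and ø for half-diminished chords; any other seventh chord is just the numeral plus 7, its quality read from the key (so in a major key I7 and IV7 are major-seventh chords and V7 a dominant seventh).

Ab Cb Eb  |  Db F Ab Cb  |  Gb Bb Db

ii - V7 - I

Ab-Cb-Eb: root Ab is the supertonic; minor triad there is ii.
Db-F-Ab-Cb: dominant seventh chord on Db = scale degree 5 → V7.
Gb-Bb-Db has root Gb, degree 1 in Gb major, so I.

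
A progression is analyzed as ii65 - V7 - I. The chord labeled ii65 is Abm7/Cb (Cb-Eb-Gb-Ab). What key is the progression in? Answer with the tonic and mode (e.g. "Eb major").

The anchor chord is a minor seventh chord on Ab, labeled ii65.
ii65 on Ab implies Ab is the supertonic; that puts the tonic at Gb, and the lowercase numeral fits major mode.

Gb major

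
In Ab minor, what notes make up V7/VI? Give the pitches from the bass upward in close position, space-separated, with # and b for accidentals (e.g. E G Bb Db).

V7/VI is a secondary dominant — the dominant seventh of VI. VI in Ab minor is Fb, so the applied chord's root is Cb, a perfect fifth above.
Building a dominant seventh chord on Cb gives Cb-Eb-Gb-Bbb.

Cb Eb Gb Bbb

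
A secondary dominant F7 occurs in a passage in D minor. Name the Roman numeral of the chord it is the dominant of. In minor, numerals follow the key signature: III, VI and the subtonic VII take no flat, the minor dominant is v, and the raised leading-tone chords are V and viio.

VI

The chord is a dominant seventh chord on F.
A dominant resolves down a perfect fifth: F → Bb. In D minor, Bb is scale degree 6, i.e. VI.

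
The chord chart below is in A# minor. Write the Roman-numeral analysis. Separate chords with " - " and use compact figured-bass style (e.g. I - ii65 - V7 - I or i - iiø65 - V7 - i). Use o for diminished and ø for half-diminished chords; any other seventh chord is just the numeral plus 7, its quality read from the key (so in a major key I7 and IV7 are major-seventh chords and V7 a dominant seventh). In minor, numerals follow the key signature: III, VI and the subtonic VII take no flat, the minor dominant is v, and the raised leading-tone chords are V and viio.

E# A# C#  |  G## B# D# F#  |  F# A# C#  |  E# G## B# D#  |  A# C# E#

i64 - viio7 - VI - V7 - i

E#-A#-C# has root A#, degree 1 in A# minor, so i64.
G##-B#-D#-F#: fully diminished seventh chord on G## = scale degree 7 → viio7.
F#-A#-C# has root F#, degree 6 in A# minor, so VI.
E#-G##-B#-D#: dominant seventh chord on E# = scale degree 5 → V7.
A#-C#-E#: minor triad on A# = scale degree 1 → i.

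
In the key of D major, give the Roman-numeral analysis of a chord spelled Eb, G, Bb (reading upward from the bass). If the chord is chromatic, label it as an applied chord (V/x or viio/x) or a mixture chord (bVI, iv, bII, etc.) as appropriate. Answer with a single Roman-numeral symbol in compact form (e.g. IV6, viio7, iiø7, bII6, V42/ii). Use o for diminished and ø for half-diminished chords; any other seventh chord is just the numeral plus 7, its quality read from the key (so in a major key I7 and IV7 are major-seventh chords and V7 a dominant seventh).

bII

Stacked in thirds the chord is Eb-G-Bb: a major triad on Eb.
Eb is the lowered second degree of D major (diatonic 2 would be E). This is the Neapolitan chord — a major triad on the lowered second degree.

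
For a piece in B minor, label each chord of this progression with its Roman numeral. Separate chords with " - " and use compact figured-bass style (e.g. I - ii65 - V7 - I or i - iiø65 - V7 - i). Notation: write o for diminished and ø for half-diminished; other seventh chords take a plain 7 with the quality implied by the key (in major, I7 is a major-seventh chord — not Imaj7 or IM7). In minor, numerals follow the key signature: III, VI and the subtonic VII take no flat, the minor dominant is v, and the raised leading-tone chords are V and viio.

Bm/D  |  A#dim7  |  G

Bm/D: minor triad on B = scale degree 1 → i6.
A#dim7: fully diminished seventh chord on A# = scale degree 7 → viio7.
G: major triad on G = scale degree 6 → VI.

i6 - viio7 - VI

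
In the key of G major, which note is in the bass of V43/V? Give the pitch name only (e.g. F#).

The applied chord V43/V is rooted on A: A-C#-E-G.
The figure 43 means second inversion — the fifth is in the bass.

E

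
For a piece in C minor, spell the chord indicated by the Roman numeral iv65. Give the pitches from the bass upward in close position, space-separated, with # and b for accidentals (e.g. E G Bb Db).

Ab C Eb F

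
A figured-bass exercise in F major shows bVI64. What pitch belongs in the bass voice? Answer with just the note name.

bVI in F major has root Db; the chord is Db-F-Ab.
The figure 64 means second inversion — the fifth is in the bass.

Ab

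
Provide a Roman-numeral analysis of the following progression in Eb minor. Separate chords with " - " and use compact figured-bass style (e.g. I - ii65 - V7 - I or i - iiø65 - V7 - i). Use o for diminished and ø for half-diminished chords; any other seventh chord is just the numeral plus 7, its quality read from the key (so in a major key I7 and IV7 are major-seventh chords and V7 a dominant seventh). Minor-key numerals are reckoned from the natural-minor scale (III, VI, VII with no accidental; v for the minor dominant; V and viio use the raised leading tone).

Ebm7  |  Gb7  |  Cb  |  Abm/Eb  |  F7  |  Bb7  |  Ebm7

i7 - V7/VI - VI - iv64 - V7/V - V7 - i7

Ebm7: root Eb is the tonic; minor seventh chord there is i7.
Gb7 is the secondary dominant of VI (dominant seventh chord on Gb): V7/VI.
Cb: major triad on Cb = scale degree 6 → VI.
Abm/Eb: minor triad on Ab = scale degree 4 → iv64.
F7: chromatic; F is V of V, so V7/V.
Bb7 has root Bb, degree 5 in Eb minor, so V7.
Ebm7: root Eb is the tonic; minor seventh chord there is i7.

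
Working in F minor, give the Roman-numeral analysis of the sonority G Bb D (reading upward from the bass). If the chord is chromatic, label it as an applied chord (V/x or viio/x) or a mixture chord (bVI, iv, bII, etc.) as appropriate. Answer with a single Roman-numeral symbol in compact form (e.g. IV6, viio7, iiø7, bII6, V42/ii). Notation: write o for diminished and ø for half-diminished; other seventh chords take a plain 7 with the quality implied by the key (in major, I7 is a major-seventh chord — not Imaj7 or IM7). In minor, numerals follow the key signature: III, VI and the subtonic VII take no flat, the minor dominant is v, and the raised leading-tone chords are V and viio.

ii

The pitches G-Bb-D form a minor triad rooted on G.
G is the second degree of F minor. This is the minor supertonic, borrowed from the parallel major (the Dorian ii).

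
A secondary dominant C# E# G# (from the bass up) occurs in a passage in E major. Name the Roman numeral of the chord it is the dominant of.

The chord is a major triad on C#.
A dominant resolves down a perfect fifth: C# → F#. In E major, F# is scale degree 2, i.e. ii.

ii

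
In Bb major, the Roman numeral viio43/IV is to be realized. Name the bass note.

Ab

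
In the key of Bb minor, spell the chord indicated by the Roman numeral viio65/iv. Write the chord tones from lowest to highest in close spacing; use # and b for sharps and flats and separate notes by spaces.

F Ab Cb D

The slash marks an applied leading-tone chord: viio of iv. In Bb minor, iv is Eb, so the leading tone to it is D, a half step below.
Building a fully diminished seventh chord on D gives D-F-Ab-Cb.
The figured bass 65 indicates first inversion, placing the third (F) in the bass: F-Ab-Cb-D.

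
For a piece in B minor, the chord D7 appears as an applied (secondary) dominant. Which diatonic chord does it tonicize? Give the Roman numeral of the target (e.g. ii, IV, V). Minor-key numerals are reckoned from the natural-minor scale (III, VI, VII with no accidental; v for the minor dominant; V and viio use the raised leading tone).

VI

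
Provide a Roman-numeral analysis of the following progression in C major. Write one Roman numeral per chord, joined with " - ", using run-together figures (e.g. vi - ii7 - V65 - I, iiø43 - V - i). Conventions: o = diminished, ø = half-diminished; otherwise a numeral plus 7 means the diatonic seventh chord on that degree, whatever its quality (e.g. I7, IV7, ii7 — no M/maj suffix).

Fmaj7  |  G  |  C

Fmaj7: root F is the subdominant; major seventh chord there is IV7.
G: major triad on G = scale degree 5 → V.
C: major triad on C = scale degree 1 → I.

IV7 - V - I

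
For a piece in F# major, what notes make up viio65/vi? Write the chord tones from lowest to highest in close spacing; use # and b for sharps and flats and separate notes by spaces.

E# G# B C##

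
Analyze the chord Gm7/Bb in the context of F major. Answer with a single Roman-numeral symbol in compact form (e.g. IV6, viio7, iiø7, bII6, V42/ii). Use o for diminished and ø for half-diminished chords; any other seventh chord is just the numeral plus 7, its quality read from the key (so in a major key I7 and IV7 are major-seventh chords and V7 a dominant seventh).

ii65

The pitches G-Bb-D-F form a minor seventh chord rooted on G.
G is scale degree 2 in F major, and a minor seventh chord on that degree is written ii7.
With Bb in the bass the chord is in first inversion, so the figured bass is 65.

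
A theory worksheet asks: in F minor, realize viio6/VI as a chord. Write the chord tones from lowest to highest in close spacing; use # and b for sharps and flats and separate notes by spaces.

Eb Gb C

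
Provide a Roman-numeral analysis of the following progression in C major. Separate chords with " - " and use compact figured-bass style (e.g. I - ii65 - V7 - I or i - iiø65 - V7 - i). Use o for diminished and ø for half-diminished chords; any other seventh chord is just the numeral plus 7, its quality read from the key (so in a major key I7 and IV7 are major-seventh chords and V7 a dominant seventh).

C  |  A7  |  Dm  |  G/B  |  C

I - V7/ii - ii - V6 - I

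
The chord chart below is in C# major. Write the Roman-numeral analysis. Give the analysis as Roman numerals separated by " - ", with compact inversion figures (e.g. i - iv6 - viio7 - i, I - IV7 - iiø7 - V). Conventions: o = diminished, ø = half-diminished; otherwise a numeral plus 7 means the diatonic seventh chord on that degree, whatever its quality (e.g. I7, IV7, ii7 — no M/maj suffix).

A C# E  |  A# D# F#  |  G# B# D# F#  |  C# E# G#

bVI - ii64 - V7 - I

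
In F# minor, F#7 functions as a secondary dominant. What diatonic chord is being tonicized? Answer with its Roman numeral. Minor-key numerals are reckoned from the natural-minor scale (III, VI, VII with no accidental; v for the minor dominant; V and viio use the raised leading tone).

iv

The chord is a dominant seventh chord on F#.
A dominant resolves down a perfect fifth: F# → B. In F# minor, B is scale degree 4, i.e. iv.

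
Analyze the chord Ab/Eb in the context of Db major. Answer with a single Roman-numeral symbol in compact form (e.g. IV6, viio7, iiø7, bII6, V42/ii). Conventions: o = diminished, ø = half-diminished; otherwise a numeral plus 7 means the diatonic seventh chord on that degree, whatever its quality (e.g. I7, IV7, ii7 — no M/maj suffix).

V64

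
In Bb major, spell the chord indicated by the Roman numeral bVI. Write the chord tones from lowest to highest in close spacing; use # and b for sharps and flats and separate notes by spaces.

bVI is a major triad on the lowered sixth degree, borrowed from the parallel minor. In Bb major that root is Gb.
So the chord is Gb-Bb-Db, a major triad.

Gb Bb Db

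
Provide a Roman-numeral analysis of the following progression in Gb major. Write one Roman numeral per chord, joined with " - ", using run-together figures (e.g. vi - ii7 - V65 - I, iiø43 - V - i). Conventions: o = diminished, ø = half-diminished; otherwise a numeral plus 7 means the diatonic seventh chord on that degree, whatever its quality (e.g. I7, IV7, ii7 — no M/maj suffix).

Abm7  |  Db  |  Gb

Abm7: minor seventh chord on Ab = scale degree 2 → ii7.
Db has root Db, degree 5 in Gb major, so V.
Gb: major triad on Gb = scale degree 1 → I.

ii7 - V - I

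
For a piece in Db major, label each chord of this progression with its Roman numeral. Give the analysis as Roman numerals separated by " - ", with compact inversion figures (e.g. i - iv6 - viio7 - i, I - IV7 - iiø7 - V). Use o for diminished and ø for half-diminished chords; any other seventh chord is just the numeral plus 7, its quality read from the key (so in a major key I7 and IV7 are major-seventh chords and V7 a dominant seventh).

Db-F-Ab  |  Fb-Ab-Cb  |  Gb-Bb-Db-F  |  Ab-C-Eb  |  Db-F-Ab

Db-F-Ab: major triad on Db = scale degree 1 → I.
Fb-Ab-Cb: major triad on Fb — chromatic; bIII (borrowed from the parallel minor).
Gb-Bb-Db-F: root Gb is the subdominant; major seventh chord there is IV7.
Ab-C-Eb: major triad on Ab = scale degree 5 → V.
Db-F-Ab has root Db, degree 1 in Db major, so I.

I - bIII - IV7 - V - I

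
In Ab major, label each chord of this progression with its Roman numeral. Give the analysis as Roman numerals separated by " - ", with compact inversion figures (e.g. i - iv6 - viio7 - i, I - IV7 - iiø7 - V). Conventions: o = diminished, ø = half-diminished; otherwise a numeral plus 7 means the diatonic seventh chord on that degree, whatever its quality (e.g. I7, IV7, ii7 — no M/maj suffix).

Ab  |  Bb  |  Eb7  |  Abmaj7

Ab: root Ab is the tonic; major triad there is I.
Bb: chromatic; Bb is V of V, so V/V.
Eb7 has root Eb, degree 5 in Ab major, so V7.
Abmaj7 has root Ab, degree 1 in Ab major, so I7.

I - V/V - V7 - I7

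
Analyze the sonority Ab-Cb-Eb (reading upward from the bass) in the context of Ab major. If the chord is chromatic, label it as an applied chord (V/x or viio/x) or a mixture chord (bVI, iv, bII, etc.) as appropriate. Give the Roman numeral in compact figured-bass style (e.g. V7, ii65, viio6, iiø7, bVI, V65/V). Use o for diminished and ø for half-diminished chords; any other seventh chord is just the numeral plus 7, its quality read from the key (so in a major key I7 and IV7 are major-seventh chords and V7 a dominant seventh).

Stacked in thirds the chord is Ab-Cb-Eb: a minor triad on Ab.
Ab is the first degree of Ab major. This is the minor tonic, borrowed from the parallel minor.

i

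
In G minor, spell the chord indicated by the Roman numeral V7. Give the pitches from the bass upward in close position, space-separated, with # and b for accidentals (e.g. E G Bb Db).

D F# A C

In G minor, the fifth degree is D. The dominant is major (leading tone raised), so V is a dominant seventh chord.
Stacking thirds from D gives D-F#-A-C.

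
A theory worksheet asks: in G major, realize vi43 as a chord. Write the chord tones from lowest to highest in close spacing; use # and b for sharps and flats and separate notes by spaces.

In G major, the submediant is E, and the diatonic chord built there is a minor seventh chord.
That chord is spelled E-G-B-D.
The figured bass 43 indicates second inversion, placing the fifth (B) in the bass: B-D-E-G.

B D E G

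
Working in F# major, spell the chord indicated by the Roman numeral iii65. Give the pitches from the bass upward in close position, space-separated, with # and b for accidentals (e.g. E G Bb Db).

In F# major, scale degree 3 is A#, and the diatonic chord built there is a minor seventh chord.
That chord is spelled A#-C#-E#-G#.
The figured bass 65 indicates first inversion, placing the third (C#) in the bass: C#-E#-G#-A#.

C# E# G# A#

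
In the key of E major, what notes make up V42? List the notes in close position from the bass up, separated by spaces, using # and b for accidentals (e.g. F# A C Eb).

The numeral's case and figure indicate a dominant seventh chord. In E major its root, the fifth degree, is B.
That chord is spelled B-D#-F#-A.
The figured bass 42 indicates third inversion, placing the seventh (A) in the bass: A-B-D#-F#.

A B D# F#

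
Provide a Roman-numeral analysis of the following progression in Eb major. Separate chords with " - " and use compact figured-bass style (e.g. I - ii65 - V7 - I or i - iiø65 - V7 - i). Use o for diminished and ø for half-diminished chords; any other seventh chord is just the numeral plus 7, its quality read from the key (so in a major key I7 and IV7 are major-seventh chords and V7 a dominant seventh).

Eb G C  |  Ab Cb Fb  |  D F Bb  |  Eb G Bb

Eb-G-C: minor triad on C = scale degree 6 → vi6.
Ab-Cb-Fb: Fb with this quality isn't in the key; a major triad on b2 is the Neapolitan sixth, bII6 (third, Ab, in the bass — hence the 6).
D-F-Bb: major triad on Bb = scale degree 5 → V6.
Eb-G-Bb has root Eb, degree 1 in Eb major, so I.

vi6 - bII6 - V6 - I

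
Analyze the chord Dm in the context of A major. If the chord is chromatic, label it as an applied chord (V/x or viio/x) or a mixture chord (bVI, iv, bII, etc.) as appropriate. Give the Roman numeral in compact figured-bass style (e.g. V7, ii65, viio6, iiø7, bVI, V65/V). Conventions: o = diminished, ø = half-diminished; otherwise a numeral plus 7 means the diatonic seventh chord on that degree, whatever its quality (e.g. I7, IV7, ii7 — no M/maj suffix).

The pitches D-F-A form a minor triad rooted on D.
D is the fourth degree of A major. This is the minor subdominant, borrowed from the parallel minor.

iv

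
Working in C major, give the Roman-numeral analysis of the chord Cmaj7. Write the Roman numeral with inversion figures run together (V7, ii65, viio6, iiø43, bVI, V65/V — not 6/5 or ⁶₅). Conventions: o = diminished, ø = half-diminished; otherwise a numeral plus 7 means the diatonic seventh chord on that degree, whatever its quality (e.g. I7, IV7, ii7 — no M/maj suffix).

I7

The pitches C-E-G-B form a major seventh chord rooted on C.
C is scale degree 1 in C major, and a major seventh chord on that degree is written I7.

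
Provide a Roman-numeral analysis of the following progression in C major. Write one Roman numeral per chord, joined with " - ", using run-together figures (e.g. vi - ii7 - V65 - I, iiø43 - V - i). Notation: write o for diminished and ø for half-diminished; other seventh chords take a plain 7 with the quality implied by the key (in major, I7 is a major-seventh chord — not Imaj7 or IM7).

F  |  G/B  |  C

IV - V6 - I

F: major triad on F = scale degree 4 → IV.
G/B has root G, degree 5 in C major, so V6.
C has root C, degree 1 in C major, so I.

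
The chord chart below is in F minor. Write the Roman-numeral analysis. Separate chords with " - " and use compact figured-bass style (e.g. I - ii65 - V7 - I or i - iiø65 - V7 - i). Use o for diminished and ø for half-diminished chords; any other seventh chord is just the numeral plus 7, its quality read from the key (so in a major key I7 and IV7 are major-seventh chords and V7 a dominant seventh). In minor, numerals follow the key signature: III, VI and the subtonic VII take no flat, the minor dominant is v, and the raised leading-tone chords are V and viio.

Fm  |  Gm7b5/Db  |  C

Fm: minor triad on F = scale degree 1 → i.
Gm7b5/Db: half-diminished seventh chord on G = scale degree 2 → iiø43.
C has root C, degree 5 in F minor, so V.

i - iiø43 - V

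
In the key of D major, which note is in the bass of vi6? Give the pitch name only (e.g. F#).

D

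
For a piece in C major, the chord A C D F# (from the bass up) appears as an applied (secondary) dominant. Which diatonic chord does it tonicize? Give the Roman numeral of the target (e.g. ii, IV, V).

V

The chord is a dominant seventh chord on D.
A dominant resolves down a perfect fifth: D → G. In C major, G is scale degree 5, i.e. V.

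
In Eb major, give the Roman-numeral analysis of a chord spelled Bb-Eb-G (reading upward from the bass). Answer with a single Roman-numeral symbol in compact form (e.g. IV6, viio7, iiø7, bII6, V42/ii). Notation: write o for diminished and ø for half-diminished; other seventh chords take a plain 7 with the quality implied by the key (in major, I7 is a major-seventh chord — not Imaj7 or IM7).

I64

Stacked in thirds the chord is Eb-G-Bb: a major triad on Eb.
In Eb major, Eb is the tonic; the diatonic major triad there is I.
With Bb in the bass the chord is in second inversion, so the figured bass is 64.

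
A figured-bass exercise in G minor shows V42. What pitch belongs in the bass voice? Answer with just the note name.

C

V in G minor has root D; the chord is D-F#-A-C.
The figure 42 means third inversion — the seventh is in the bass.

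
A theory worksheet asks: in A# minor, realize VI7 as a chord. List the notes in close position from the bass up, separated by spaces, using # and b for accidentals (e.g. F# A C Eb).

The numeral's case and figure indicate a major seventh chord. In A# minor its root, the sixth degree, is F#.
Stacking thirds from F# gives F#-A#-C#-E#.

F# A# C# E#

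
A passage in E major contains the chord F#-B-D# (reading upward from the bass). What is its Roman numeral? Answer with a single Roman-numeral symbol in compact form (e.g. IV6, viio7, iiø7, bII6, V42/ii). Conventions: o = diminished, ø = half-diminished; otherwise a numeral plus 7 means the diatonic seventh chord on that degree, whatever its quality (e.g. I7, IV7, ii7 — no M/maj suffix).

Stacked in thirds the chord is B-D#-F#: a major triad on B.
In E major, B is the dominant; the diatonic major triad there is V.
With F# in the bass the chord is in second inversion, so the figured bass is 64.

V64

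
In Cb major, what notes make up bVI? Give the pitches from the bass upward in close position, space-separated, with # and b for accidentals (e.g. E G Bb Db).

Abb Cb Ebb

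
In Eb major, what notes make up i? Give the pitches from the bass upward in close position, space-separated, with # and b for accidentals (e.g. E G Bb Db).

Eb Gb Bb

Scale degree 1 in Eb major is Eb; here the chord built on it is altered to a minor triad. i is the minor tonic, borrowed from the parallel minor.
So the chord is Eb-Gb-Bb, a minor triad.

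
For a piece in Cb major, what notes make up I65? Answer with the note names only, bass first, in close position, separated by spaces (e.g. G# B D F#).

Eb Gb Bb Cb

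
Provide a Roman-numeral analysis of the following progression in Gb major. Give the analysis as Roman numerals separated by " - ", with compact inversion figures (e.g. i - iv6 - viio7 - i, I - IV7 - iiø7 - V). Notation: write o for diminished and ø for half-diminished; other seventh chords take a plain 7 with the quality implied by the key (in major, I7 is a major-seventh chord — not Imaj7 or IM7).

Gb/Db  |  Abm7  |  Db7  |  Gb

I64 - ii7 - V7 - I

Gb/Db has root Gb, degree 1 in Gb major, so I64.
Abm7 has root Ab, degree 2 in Gb major, so ii7.
Db7: dominant seventh chord on Db = scale degree 5 → V7.
Gb: root Gb is the tonic; major triad there is I.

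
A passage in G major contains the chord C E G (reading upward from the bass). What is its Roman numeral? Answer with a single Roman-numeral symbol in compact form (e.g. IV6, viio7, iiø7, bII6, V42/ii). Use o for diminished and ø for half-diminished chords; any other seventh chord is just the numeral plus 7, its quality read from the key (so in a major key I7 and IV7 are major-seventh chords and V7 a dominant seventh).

IV

Stacked in thirds the chord is C-E-G: a major triad on C.
C is scale degree 4 in G major, and a major triad on that degree is written IV.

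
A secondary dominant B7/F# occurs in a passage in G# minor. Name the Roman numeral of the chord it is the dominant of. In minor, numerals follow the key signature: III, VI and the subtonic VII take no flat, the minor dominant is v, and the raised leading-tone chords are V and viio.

VI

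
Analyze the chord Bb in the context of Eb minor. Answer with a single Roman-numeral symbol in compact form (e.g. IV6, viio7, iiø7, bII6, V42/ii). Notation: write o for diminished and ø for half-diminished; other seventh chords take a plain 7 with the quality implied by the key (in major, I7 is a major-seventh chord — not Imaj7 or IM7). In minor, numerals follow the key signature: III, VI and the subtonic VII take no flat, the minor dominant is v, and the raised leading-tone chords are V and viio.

Stacked in thirds the chord is Bb-D-F: a major triad on Bb.
Bb is scale degree 5 in Eb minor, and a major triad on that degree is written V.

V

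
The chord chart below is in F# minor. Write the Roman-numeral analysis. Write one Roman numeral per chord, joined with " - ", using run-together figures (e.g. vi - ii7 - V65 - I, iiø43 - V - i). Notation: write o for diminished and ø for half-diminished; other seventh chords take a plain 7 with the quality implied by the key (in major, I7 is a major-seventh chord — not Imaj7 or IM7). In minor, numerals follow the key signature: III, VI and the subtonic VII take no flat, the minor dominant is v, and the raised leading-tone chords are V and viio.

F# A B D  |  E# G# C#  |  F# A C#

iv43 - V6 - i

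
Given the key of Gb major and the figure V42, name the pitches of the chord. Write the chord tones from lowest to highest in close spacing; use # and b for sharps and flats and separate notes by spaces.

Cb Db F Ab

The numeral's case and figure indicate a dominant seventh chord. In Gb major its root, the dominant, is Db.
That chord is spelled Db-F-Ab-Cb.
The figured bass 42 indicates third inversion, placing the seventh (Cb) in the bass: Cb-Db-F-Ab.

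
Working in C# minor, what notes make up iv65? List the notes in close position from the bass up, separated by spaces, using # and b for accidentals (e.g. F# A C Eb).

A C# E F#

The numeral's case and figure indicate a minor seventh chord. In C# minor its root, the fourth degree, is F#.
That chord is spelled F#-A-C#-E.
The figured bass 65 indicates first inversion, placing the third (A) in the bass: A-C#-E-F#.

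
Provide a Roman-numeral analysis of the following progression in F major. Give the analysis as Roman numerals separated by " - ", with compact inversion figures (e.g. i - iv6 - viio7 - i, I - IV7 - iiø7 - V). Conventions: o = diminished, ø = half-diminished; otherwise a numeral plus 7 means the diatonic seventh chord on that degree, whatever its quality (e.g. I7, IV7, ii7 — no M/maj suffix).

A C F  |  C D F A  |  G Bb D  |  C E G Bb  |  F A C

I6 - vi42 - ii - V7 - I

A-C-F has root F, degree 1 in F major, so I6.
C-D-F-A: root D is the submediant; minor seventh chord there is vi42.
G-Bb-D: root G is the supertonic; minor triad there is ii.
C-E-G-Bb: root C is the dominant; dominant seventh chord there is V7.
F-A-C: major triad on F = scale degree 1 → I.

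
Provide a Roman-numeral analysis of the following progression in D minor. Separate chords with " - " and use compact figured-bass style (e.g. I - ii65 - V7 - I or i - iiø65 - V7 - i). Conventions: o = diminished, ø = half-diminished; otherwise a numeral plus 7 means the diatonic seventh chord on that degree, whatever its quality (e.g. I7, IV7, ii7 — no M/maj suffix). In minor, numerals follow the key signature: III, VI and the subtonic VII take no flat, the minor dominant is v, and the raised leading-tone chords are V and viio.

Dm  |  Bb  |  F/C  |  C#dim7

i - VI - III64 - viio7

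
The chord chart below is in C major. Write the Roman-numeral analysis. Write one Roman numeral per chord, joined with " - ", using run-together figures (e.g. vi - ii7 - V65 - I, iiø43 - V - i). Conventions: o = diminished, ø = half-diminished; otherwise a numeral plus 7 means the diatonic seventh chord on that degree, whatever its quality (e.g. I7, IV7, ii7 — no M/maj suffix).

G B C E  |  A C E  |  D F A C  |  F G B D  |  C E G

G-B-C-E has root C, degree 1 in C major, so I43.
A-C-E: root A is the submediant; minor triad there is vi.
D-F-A-C: root D is the supertonic; minor seventh chord there is ii7.
F-G-B-D: root G is the dominant; dominant seventh chord there is V42.
C-E-G has root C, degree 1 in C major, so I.

I43 - vi - ii7 - V42 - I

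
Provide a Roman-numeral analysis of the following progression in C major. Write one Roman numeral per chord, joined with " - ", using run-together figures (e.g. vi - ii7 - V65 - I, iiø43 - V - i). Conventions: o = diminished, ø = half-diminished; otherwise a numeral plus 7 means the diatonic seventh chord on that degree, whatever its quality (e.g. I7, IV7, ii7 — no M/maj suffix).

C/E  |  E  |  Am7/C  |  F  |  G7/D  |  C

I6 - V/vi - vi65 - IV - V43 - I

C/E: major triad on C = scale degree 1 → I6.
E: chromatic; E is V of vi, so V/vi.
Am7/C: root A is the submediant; minor seventh chord there is vi65.
F: root F is the subdominant; major triad there is IV.
G7/D: dominant seventh chord on G = scale degree 5 → V43.
C: major triad on C = scale degree 1 → I.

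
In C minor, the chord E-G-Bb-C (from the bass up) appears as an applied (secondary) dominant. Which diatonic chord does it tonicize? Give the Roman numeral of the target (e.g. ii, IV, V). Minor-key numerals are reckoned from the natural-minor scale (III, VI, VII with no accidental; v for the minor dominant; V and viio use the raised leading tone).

The chord is a dominant seventh chord on C.
A dominant resolves down a perfect fifth: C → F. In C minor, F is scale degree 4, i.e. iv.

iv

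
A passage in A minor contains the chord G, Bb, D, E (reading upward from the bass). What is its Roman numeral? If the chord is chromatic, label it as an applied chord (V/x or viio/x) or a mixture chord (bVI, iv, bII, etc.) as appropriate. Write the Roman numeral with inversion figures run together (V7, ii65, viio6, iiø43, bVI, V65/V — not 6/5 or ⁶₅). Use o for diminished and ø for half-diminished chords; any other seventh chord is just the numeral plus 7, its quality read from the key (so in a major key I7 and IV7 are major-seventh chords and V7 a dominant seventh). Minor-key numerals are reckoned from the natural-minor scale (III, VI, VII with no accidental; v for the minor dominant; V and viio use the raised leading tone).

The pitches E-G-Bb-D form a half-diminished seventh chord rooted on E.
E sits a half step below F (VI in A minor); a diminished chord there is the applied leading-tone chord of VI.
With G in the bass the chord is in first inversion, so the figured bass is 65.

viiø65/VI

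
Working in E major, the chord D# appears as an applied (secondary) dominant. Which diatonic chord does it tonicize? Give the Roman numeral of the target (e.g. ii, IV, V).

iii

The chord is a major triad on D#.
A dominant resolves down a perfect fifth: D# → G#. In E major, G# is scale degree 3, i.e. iii.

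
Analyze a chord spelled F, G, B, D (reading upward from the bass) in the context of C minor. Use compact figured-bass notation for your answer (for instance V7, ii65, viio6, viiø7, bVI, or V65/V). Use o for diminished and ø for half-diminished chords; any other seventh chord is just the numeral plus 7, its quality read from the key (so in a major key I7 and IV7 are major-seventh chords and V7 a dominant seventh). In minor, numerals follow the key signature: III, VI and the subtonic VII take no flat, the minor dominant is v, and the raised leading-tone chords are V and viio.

V42

Stacked in thirds the chord is G-B-D-F: a dominant seventh chord on G.
In C minor, G is the dominant; the diatonic dominant seventh chord there is V7.
With F in the bass the chord is in third inversion, so the figured bass is 42.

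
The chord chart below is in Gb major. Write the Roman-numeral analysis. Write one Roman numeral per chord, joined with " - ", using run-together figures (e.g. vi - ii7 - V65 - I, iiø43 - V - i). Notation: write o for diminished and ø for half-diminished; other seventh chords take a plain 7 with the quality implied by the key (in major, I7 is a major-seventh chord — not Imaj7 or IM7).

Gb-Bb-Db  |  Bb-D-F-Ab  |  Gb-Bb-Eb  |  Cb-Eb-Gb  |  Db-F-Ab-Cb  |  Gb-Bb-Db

I - V7/vi - vi6 - IV - V7 - I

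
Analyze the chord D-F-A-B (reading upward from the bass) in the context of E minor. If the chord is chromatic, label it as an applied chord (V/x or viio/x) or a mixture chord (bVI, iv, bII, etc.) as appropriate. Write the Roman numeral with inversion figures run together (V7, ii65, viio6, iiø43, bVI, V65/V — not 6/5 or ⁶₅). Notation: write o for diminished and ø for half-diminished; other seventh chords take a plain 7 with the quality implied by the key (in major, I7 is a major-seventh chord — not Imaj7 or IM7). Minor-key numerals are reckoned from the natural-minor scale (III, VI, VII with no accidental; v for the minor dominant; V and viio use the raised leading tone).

viiø65/VI

Stacked in thirds the chord is B-D-F-A: a half-diminished seventh chord on B.
B sits a half step below C (VI in E minor); a diminished chord there is the applied leading-tone chord of VI.
With D in the bass the chord is in first inversion, so the figured bass is 65.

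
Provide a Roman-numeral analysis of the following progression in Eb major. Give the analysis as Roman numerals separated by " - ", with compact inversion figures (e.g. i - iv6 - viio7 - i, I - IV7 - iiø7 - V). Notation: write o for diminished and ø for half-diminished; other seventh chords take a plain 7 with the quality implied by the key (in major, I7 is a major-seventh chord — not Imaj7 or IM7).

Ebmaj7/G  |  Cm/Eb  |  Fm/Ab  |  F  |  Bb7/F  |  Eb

I65 - vi6 - ii6 - V/V - V43 - I

Ebmaj7/G: root Eb is the tonic; major seventh chord there is I65.
Cm/Eb: root C is the submediant; minor triad there is vi6.
Fm/Ab has root F, degree 2 in Eb major, so ii6.
F: a major triad on F, the applied dominant of V → V/V.
Bb7/F: root Bb is the dominant; dominant seventh chord there is V43.
Eb has root Eb, degree 1 in Eb major, so I.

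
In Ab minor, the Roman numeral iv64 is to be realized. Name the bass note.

Ab

iv in Ab minor has root Db; the chord is Db-Fb-Ab.
The figure 64 means second inversion — the fifth is in the bass.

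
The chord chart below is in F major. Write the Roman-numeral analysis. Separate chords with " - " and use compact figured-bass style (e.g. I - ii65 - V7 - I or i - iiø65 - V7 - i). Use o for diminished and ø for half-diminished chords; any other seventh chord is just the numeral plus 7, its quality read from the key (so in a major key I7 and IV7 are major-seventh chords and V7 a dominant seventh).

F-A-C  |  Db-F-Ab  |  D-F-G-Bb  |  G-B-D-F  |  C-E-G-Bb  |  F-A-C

I - bVI - ii43 - V7/V - V7 - I

F-A-C has root F, degree 1 in F major, so I.
Db-F-Ab: Db with this quality isn't in the key; it's bVI, borrowed from the parallel minor.
D-F-G-Bb has root G, degree 2 in F major, so ii43.
G-B-D-F is the secondary dominant of V (dominant seventh chord on G): V7/V.
C-E-G-Bb: dominant seventh chord on C = scale degree 5 → V7.
F-A-C has root F, degree 1 in F major, so I.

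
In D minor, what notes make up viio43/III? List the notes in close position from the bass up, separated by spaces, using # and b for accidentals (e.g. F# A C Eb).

Bb Db E G

viio43/III is a secondary leading-tone chord. The target III is F in D minor; the applied chord is rooted a semitone below, on E.
Building a fully diminished seventh chord on E gives E-G-Bb-Db.
The figured bass 43 indicates second inversion, placing the fifth (Bb) in the bass: Bb-Db-E-G.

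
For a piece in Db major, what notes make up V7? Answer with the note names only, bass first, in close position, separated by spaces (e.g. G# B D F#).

The numeral's case and figure indicate a dominant seventh chord. In Db major its root, the dominant, is Ab.
Stacking thirds from Ab gives Ab-C-Eb-Gb.

Ab C Eb Gb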